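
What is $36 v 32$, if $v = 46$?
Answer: $52992$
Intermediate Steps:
$36 v 32 = 36 \cdot 46 \cdot 32 = 1656 \cdot 32 = 52992$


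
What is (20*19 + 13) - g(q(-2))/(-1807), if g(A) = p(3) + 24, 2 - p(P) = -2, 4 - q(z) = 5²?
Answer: 710179/1807 ≈ 393.02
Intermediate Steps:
q(z) = -21 (q(z) = 4 - 1*5² = 4 - 1*25 = 4 - 25 = -21)
p(P) = 4 (p(P) = 2 - 1*(-2) = 2 + 2 = 4)
g(A) = 28 (g(A) = 4 + 24 = 28)
(20*19 + 13) - g(q(-2))/(-1807) = (20*19 + 13) - 28/(-1807) = (380 + 13) - 28*(-1)/1807 = 393 - 1*(-28/1807) = 393 + 28/1807 = 710179/1807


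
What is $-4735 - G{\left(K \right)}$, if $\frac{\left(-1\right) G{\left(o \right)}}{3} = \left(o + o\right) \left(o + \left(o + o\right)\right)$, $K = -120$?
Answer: $254465$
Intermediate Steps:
$G{\left(o \right)} = - 18 o^{2}$ ($G{\left(o \right)} = - 3 \left(o + o\right) \left(o + \left(o + o\right)\right) = - 3 \cdot 2 o \left(o + 2 o\right) = - 3 \cdot 2 o 3 o = - 3 \cdot 6 o^{2} = - 18 o^{2}$)
$-4735 - G{\left(K \right)} = -4735 - - 18 \left(-120\right)^{2} = -4735 - \left(-18\right) 14400 = -4735 - -259200 = -4735 + 259200 = 254465$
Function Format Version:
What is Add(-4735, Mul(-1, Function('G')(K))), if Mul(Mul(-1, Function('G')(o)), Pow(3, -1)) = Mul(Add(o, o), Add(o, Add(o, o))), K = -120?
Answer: 254465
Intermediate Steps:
Function('G')(o) = Mul(-18, Pow(o, 2)) (Function('G')(o) = Mul(-3, Mul(Add(o, o), Add(o, Add(o, o)))) = Mul(-3, Mul(Mul(2, o), Add(o, Mul(2, o)))) = Mul(-3, Mul(Mul(2, o), Mul(3, o))) = Mul(-3, Mul(6, Pow(o, 2))) = Mul(-18, Pow(o, 2)))
Add(-4735, Mul(-1, Function('G')(K))) = Add(-4735, Mul(-1, Mul(-18, Pow(-120, 2)))) = Add(-4735, Mul(-1, Mul(-18, 14400))) = Add(-4735, Mul(-1, -259200)) = Add(-4735, 259200) = 254465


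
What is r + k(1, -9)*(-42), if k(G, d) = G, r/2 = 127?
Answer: 212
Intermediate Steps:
r = 254 (r = 2*127 = 254)
r + k(1, -9)*(-42) = 254 + 1*(-42) = 254 - 42 = 212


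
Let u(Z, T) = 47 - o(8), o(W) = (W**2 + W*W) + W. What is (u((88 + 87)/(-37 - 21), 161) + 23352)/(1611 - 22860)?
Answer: -23263/21249 ≈ -1.0948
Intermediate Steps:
o(W) = W + 2*W**2 (o(W) = (W**2 + W**2) + W = 2*W**2 + W = W + 2*W**2)
u(Z, T) = -89 (u(Z, T) = 47 - 8*(1 + 2*8) = 47 - 8*(1 + 16) = 47 - 8*17 = 47 - 1*136 = 47 - 136 = -89)
(u((88 + 87)/(-37 - 21), 161) + 23352)/(1611 - 22860) = (-89 + 23352)/(1611 - 22860) = 23263/(-21249) = 23263*(-1/21249) = -23263/21249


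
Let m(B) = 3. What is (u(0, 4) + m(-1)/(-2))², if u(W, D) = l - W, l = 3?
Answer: 9/4 ≈ 2.2500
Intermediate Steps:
u(W, D) = 3 - W
(u(0, 4) + m(-1)/(-2))² = ((3 - 1*0) + 3/(-2))² = ((3 + 0) + 3*(-½))² = (3 - 3/2)² = (3/2)² = 9/4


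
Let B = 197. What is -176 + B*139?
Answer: 27207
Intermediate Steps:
-176 + B*139 = -176 + 197*139 = -176 + 27383 = 27207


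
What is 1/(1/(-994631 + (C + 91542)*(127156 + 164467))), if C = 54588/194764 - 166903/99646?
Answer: 129517345752168083657/4851863386 ≈ 2.6694e+10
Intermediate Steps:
C = -6766805011/4851863386 (C = 54588*(1/194764) - 166903*1/99646 = 13647/48691 - 166903/99646 = -6766805011/4851863386 ≈ -1.3947)
1/(1/(-994631 + (C + 91542)*(127156 + 164467))) = 1/(1/(-994631 + (-6766805011/4851863386 + 91542)*(127156 + 164467))) = 1/(1/(-994631 + (444142511276201/4851863386)*291623)) = 1/(1/(-994631 + 129522171565899564223/4851863386)) = 1/(1/(129517345752168083657/4851863386)) = 1/(4851863386/129517345752168083657) = 129517345752168083657/4851863386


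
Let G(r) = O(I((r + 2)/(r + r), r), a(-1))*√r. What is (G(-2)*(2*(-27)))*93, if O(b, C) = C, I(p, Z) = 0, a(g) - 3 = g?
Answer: -10044*I*√2 ≈ -14204.0*I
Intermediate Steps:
a(g) = 3 + g
G(r) = 2*√r (G(r) = (3 - 1)*√r = 2*√r)
(G(-2)*(2*(-27)))*93 = ((2*√(-2))*(2*(-27)))*93 = ((2*(I*√2))*(-54))*93 = ((2*I*√2)*(-54))*93 = -108*I*√2*93 = -10044*I*√2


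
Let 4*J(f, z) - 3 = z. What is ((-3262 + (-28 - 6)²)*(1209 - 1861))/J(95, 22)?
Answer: 5492448/25 ≈ 2.1970e+5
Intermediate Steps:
J(f, z) = ¾ + z/4
((-3262 + (-28 - 6)²)*(1209 - 1861))/J(95, 22) = ((-3262 + (-28 - 6)²)*(1209 - 1861))/(¾ + (¼)*22) = ((-3262 + (-34)²)*(-652))/(¾ + 11/2) = ((-3262 + 1156)*(-652))/(25/4) = -2106*(-652)*(4/25) = 1373112*(4/25) = 5492448/25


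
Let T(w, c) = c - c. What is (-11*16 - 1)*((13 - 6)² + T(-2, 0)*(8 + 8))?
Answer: -8673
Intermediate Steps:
T(w, c) = 0
(-11*16 - 1)*((13 - 6)² + T(-2, 0)*(8 + 8)) = (-11*16 - 1)*((13 - 6)² + 0*(8 + 8)) = (-176 - 1)*(7² + 0*16) = -177*(49 + 0) = -177*49 = -8673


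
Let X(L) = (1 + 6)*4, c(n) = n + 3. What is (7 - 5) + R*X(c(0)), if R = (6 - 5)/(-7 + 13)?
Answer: 20/3 ≈ 6.6667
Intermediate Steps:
c(n) = 3 + n
X(L) = 28 (X(L) = 7*4 = 28)
R = ⅙ (R = 1/6 = 1*(⅙) = ⅙ ≈ 0.16667)
(7 - 5) + R*X(c(0)) = (7 - 5) + (⅙)*28 = 2 + 14/3 = 20/3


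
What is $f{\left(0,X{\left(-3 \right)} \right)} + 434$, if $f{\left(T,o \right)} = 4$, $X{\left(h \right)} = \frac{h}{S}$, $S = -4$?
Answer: $438$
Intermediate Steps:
$X{\left(h \right)} = - \frac{h}{4}$ ($X{\left(h \right)} = \frac{h}{-4} = h \left(- \frac{1}{4}\right) = - \frac{h}{4}$)
$f{\left(0,X{\left(-3 \right)} \right)} + 434 = 4 + 434 = 438$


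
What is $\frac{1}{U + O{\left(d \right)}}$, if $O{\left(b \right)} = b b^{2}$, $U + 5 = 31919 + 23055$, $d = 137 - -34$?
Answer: $\frac{1}{5055180} \approx 1.9782 \cdot 10^{-7}$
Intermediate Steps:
$d = 171$ ($d = 137 + 34 = 171$)
$U = 54969$ ($U = -5 + \left(31919 + 23055\right) = -5 + 54974 = 54969$)
$O{\left(b \right)} = b^{3}$
$\frac{1}{U + O{\left(d \right)}} = \frac{1}{54969 + 171^{3}} = \frac{1}{54969 + 5000211} = \frac{1}{5055180}$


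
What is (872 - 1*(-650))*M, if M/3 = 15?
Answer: 68490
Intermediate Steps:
M = 45 (M = 3*15 = 45)
(872 - 1*(-650))*M = (872 - 1*(-650))*45 = (872 + 650)*45 = 1522*45 = 68490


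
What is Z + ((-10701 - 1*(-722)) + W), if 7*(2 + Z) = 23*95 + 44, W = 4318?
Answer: -37412/7 ≈ -5344.6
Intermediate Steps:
Z = 2215/7 (Z = -2 + (23*95 + 44)/7 = -2 + (2185 + 44)/7 = -2 + (1/7)*2229 = -2 + 2229/7 = 2215/7 ≈ 316.43)
Z + ((-10701 - 1*(-722)) + W) = 2215/7 + ((-10701 - 1*(-722)) + 4318) = 2215/7 + ((-10701 + 722) + 4318) = 2215/7 + (-9979 + 4318) = 2215/7 - 5661 = -37412/7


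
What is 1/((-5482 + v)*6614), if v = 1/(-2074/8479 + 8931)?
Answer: -1241375/45009709279154 ≈ -2.7580e-8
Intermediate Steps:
v = 139/1241375 (v = 1/(-2074*1/8479 + 8931) = 1/(-34/139 + 8931) = 1/(1241375/139) = 139/1241375 ≈ 0.00011197)
1/((-5482 + v)*6614) = 1/((-5482 + 139/1241375)*6614) = (1/6614)/(-6805217611/1241375) = -1241375/6805217611*1/6614 = -1241375/45009709279154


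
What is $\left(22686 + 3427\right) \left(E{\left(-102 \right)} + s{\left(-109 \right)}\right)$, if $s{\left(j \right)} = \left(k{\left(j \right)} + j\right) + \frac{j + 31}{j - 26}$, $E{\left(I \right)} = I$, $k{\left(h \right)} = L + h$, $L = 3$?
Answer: $- \frac{371823007}{45} \approx -8.2627 \cdot 10^{6}$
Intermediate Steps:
$k{\left(h \right)} = 3 + h$
$s{\left(j \right)} = 3 + 2 j + \frac{31 + j}{-26 + j}$ ($s{\left(j \right)} = \left(\left(3 + j\right) + j\right) + \frac{j + 31}{j - 26} = \left(3 + 2 j\right) + \frac{31 + j}{-26 + j} = 3 + 2 j + \frac{31 + j}{-26 + j}$)
$\left(22686 + 3427\right) \left(E{\left(-102 \right)} + s{\left(-109 \right)}\right) = \left(22686 + 3427\right) \left(-102 + \frac{-47 - -5232 + 2 \left(-109\right)^{2}}{-26 - 109}\right) = 26113 \left(-102 + \frac{-47 + 5232 + 2 \cdot 11881}{-135}\right) = 26113 \left(-102 - \frac{-47 + 5232 + 23762}{135}\right) = 26113 \left(-102 - \frac{9649}{45}\right) = 26113 \left(- \frac{14239}{45}\right) = - \frac{371823007}{45}$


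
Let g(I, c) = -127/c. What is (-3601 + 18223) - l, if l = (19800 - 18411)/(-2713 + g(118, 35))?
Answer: 463445873/31694 ≈ 14623.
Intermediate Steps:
l = -16205/31694 (l = (19800 - 18411)/(-2713 - 127/35) = 1389/(-2713 - 127*1/35) = 1389/(-2713 - 127/35) = 1389/(-95082/35) = 1389*(-35/95082) = -16205/31694 ≈ -0.51130)
(-3601 + 18223) - l = (-3601 + 18223) - 1*(-16205/31694) = 14622 + 16205/31694 = 463445873/31694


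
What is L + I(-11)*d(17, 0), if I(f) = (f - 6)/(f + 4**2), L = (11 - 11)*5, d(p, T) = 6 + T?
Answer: -102/5 ≈ -20.400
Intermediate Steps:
L = 0 (L = 0*5 = 0)
I(f) = (-6 + f)/(16 + f) (I(f) = (-6 + f)/(f + 16) = (-6 + f)/(16 + f))
L + I(-11)*d(17, 0) = 0 + ((-6 - 11)/(16 - 11))*(6 + 0) = 0 + (-17/5)*6 = 0 + ((1/5)*(-17))*6 = 0 - 17/5*6 = 0 - 102/5 = -102/5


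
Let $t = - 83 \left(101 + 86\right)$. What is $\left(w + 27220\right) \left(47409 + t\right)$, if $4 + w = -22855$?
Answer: $139063568$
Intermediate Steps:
$w = -22859$ ($w = -4 - 22855 = -22859$)
$t = -15521$ ($t = \left(-83\right) 187 = -15521$)
$\left(w + 27220\right) \left(47409 + t\right) = \left(-22859 + 27220\right) \left(47409 - 15521\right) = 4361 \cdot 31888 = 139063568$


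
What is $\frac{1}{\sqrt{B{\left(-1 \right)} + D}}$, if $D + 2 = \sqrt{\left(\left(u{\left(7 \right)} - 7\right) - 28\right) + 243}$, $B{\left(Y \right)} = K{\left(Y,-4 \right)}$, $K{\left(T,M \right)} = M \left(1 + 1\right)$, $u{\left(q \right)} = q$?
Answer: $\frac{1}{\sqrt{-10 + \sqrt{215}}} \approx 0.4631$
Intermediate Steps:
$K{\left(T,M \right)} = 2 M$ ($K{\left(T,M \right)} = M 2 = 2 M$)
$B{\left(Y \right)} = -8$ ($B{\left(Y \right)} = 2 \left(-4\right) = -8$)
$D = -2 + \sqrt{215}$ ($D = -2 + \sqrt{\left(\left(7 - 7\right) - 28\right) + 243} = -2 + \sqrt{\left(0 - 28\right) + 243} = -2 + \sqrt{-28 + 243} = -2 + \sqrt{215} \approx 12.663$)
$\frac{1}{\sqrt{B{\left(-1 \right)} + D}} = \frac{1}{\sqrt{-8 - \left(2 - \sqrt{215}\right)}} = \frac{1}{\sqrt{-10 + \sqrt{215}}}$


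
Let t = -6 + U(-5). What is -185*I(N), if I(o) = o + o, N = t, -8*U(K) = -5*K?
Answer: 13505/4 ≈ 3376.3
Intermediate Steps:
U(K) = 5*K/8 (U(K) = -(-5)*K/8 = 5*K/8)
t = -73/8 (t = -6 + (5/8)*(-5) = -6 - 25/8 = -73/8 ≈ -9.1250)
N = -73/8 ≈ -9.1250
I(o) = 2*o
-185*I(N) = -370*(-73)/8 = -185*(-73/4) = 13505/4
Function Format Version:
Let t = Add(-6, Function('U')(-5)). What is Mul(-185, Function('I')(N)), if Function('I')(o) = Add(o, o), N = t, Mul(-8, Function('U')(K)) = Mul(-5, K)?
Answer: Rational(13505, 4) ≈ 3376.3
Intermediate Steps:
Function('U')(K) = Mul(Rational(5, 8), K) (Function('U')(K) = Mul(Rational(-1, 8), Mul(-5, K)) = Mul(Rational(5, 8), K))
t = Rational(-73, 8) (t = Add(-6, Mul(Rational(5, 8), -5)) = Add(-6, Rational(-25, 8)) = Rational(-73, 8) ≈ -9.1250)
N = Rational(-73, 8) ≈ -9.1250
Function('I')(o) = Mul(2, o)
Mul(-185, Function('I')(N)) = Mul(-185, Mul(2, Rational(-73, 8))) = Mul(-185, Rational(-73, 4)) = Rational(13505, 4)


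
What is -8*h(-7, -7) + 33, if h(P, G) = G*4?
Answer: 257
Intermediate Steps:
h(P, G) = 4*G
-8*h(-7, -7) + 33 = -32*(-7) + 33 = -8*(-28) + 33 = 224 + 33 = 257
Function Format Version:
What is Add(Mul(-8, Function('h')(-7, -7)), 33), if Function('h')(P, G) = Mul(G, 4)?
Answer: 257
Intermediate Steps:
Function('h')(P, G) = Mul(4, G)
Add(Mul(-8, Function('h')(-7, -7)), 33) = Add(Mul(-8, Mul(4, -7)), 33) = Add(Mul(-8, -28), 33) = Add(224, 33) = 257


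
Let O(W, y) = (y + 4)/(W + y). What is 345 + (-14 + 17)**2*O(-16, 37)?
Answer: 2538/7 ≈ 362.57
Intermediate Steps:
O(W, y) = (4 + y)/(W + y)
345 + (-14 + 17)**2*O(-16, 37) = 345 + (-14 + 17)**2*((4 + 37)/(-16 + 37)) = 345 + 3**2*(41/21) = 345 + 9*((1/21)*41) = 345 + 9*(41/21) = 345 + 123/7 = 2538/7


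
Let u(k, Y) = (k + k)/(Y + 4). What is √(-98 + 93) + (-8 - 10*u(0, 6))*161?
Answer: -1288 + I*√5 ≈ -1288.0 + 2.2361*I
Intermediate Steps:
u(k, Y) = 2*k/(4 + Y) (u(k, Y) = (2*k)/(4 + Y) = 2*k/(4 + Y))
√(-98 + 93) + (-8 - 10*u(0, 6))*161 = √(-98 + 93) + (-8 - 20*0/(4 + 6))*161 = √(-5) + (-8 - 20*0/10)*161 = I*√5 + (-8 - 20*0/10)*161 = I*√5 + (-8 - 10*0)*161 = I*√5 + (-8 + 0)*161 = I*√5 - 8*161 = I*√5 - 1288 = -1288 + I*√5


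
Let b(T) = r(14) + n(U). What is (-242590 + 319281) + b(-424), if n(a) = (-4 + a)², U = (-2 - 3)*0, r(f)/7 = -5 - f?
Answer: 76574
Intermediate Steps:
r(f) = -35 - 7*f (r(f) = 7*(-5 - f) = -35 - 7*f)
U = 0 (U = -5*0 = 0)
b(T) = -117 (b(T) = (-35 - 7*14) + (-4 + 0)² = (-35 - 98) + (-4)² = -133 + 16 = -117)
(-242590 + 319281) + b(-424) = (-242590 + 319281) - 117 = 76691 - 117 = 76574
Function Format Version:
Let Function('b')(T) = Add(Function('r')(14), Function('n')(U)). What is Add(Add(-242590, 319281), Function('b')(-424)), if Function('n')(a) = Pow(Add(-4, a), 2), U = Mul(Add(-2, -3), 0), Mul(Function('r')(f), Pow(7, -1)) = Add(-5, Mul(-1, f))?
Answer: 76574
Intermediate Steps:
Function('r')(f) = Add(-35, Mul(-7, f)) (Function('r')(f) = Mul(7, Add(-5, Mul(-1, f))) = Add(-35, Mul(-7, f)))
U = 0 (U = Mul(-5, 0) = 0)
Function('b')(T) = -117 (Function('b')(T) = Add(Add(-35, Mul(-7, 14)), Pow(Add(-4, 0), 2)) = Add(Add(-35, -98), Pow(-4, 2)) = Add(-133, 16) = -117)
Add(Add(-242590, 319281), Function('b')(-424)) = Add(Add(-242590, 319281), -117) = Add(76691, -117) = 76574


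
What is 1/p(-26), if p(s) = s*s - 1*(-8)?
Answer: 1/684 ≈ 0.0014620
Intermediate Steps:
p(s) = 8 + s² (p(s) = s² + 8 = 8 + s²)
1/p(-26) = 1/(8 + (-26)²) = 1/(8 + 676) = 1/684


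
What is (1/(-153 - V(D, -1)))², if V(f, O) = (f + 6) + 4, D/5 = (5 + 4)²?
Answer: 1/322624 ≈ 3.0996e-6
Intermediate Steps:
D = 405 (D = 5*(5 + 4)² = 5*9² = 5*81 = 405)
V(f, O) = 10 + f (V(f, O) = (6 + f) + 4 = 10 + f)
(1/(-153 - V(D, -1)))² = (1/(-153 - (10 + 405)))² = (1/(-153 - 1*415))² = (1/(-153 - 415))² = (1/(-568))² = (-1/568)² = 1/322624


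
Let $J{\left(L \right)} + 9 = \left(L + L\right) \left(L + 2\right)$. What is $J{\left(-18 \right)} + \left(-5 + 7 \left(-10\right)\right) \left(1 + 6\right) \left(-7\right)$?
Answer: $4242$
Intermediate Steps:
$J{\left(L \right)} = -9 + 2 L \left(2 + L\right)$ ($J{\left(L \right)} = -9 + \left(L + L\right) \left(L + 2\right) = -9 + 2 L \left(2 + L\right)$)
$J{\left(-18 \right)} + \left(-5 + 7 \left(-10\right)\right) \left(1 + 6\right) \left(-7\right) = \left(-9 + 2 \left(-18\right)^{2} + 4 \left(-18\right)\right) + \left(-5 + 7 \left(-10\right)\right) \left(1 + 6\right) \left(-7\right) = \left(-9 + 2 \cdot 324 - 72\right) + \left(-5 - 70\right) 7 \left(-7\right) = \left(-9 + 648 - 72\right) - -3675 = 567 + 3675 = 4242$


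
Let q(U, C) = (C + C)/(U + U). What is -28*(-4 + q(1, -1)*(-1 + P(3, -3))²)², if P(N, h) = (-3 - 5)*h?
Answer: -7954492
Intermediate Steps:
P(N, h) = -8*h
q(U, C) = C/U (q(U, C) = (2*C)/((2*U)) = (2*C)*(1/(2*U)) = C/U)
-28*(-4 + q(1, -1)*(-1 + P(3, -3))²)² = -28*(-4 + (-1/1)*(-1 - 8*(-3))²)² = -28*(-4 + (-1*1)*(-1 + 24)²)² = -28*(-4 - 1*23²)² = -28*(-4 - 1*529)² = -28*(-4 - 529)² = -28*(-533)² = -28*284089 = -7954492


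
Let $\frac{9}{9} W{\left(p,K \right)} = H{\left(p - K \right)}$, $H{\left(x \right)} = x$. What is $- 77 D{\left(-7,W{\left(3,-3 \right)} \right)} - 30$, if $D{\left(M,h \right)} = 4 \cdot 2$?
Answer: $-646$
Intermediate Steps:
$W{\left(p,K \right)} = p - K$
$D{\left(M,h \right)} = 8$
$- 77 D{\left(-7,W{\left(3,-3 \right)} \right)} - 30 = \left(-77\right) 8 - 30 = -616 - 30 = -646$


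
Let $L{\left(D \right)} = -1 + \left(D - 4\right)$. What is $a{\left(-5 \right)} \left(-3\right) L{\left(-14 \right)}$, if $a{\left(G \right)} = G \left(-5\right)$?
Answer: $1425$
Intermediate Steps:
$a{\left(G \right)} = - 5 G$
$L{\left(D \right)} = -5 + D$ ($L{\left(D \right)} = -1 + \left(D - 4\right) = -1 + \left(-4 + D\right) = -5 + D$)
$a{\left(-5 \right)} \left(-3\right) L{\left(-14 \right)} = \left(-5\right) \left(-5\right) \left(-3\right) \left(-5 - 14\right) = 25 \left(-3\right) \left(-19\right) = \left(-75\right) \left(-19\right) = 1425$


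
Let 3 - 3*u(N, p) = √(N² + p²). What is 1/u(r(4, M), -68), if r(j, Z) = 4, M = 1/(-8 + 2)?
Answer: -9/4631 - 12*√290/4631 ≈ -0.046071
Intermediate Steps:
M = -⅙ (M = 1/(-6) = -⅙ ≈ -0.16667)
u(N, p) = 1 - √(N² + p²)/3
1/u(r(4, M), -68) = 1/(1 - √(4² + (-68)²)/3) = 1/(1 - √(16 + 4624)/3) = 1/(1 - 4*√290/3)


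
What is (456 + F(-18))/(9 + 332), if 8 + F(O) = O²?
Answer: 772/341 ≈ 2.2639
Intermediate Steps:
F(O) = -8 + O²
(456 + F(-18))/(9 + 332) = (456 + (-8 + (-18)²))/(9 + 332) = (456 + (-8 + 324))/341 = (456 + 316)*(1/341) = 772*(1/341) = 772/341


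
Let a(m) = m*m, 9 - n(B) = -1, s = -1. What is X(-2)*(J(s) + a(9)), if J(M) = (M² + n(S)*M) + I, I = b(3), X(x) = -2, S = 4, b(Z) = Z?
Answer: -150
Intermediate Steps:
n(B) = 10 (n(B) = 9 - 1*(-1) = 9 + 1 = 10)
I = 3
a(m) = m²
J(M) = 3 + M² + 10*M (J(M) = (M² + 10*M) + 3 = 3 + M² + 10*M)
X(-2)*(J(s) + a(9)) = -2*((3 + (-1)² + 10*(-1)) + 9²) = -2*((3 + 1 - 10) + 81) = -2*(-6 + 81) = -2*75 = -150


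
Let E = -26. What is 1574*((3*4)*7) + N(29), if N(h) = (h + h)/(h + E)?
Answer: 396706/3 ≈ 1.3224e+5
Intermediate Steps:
N(h) = 2*h/(-26 + h) (N(h) = (h + h)/(h - 26) = (2*h)/(-26 + h) = 2*h/(-26 + h))
1574*((3*4)*7) + N(29) = 1574*((3*4)*7) + 2*29/(-26 + 29) = 1574*(12*7) + 2*29/3 = 1574*84 + 2*29*(1/3) = 132216 + 58/3 = 396706/3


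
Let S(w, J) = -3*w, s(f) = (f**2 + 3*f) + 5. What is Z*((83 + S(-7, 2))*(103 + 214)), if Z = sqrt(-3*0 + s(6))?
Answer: 32968*sqrt(59) ≈ 2.5323e+5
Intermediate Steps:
s(f) = 5 + f**2 + 3*f
Z = sqrt(59) (Z = sqrt(-3*0 + (5 + 6**2 + 3*6)) = sqrt(0 + (5 + 36 + 18)) = sqrt(0 + 59) = sqrt(59) ≈ 7.6811)
Z*((83 + S(-7, 2))*(103 + 214)) = sqrt(59)*((83 - 3*(-7))*(103 + 214)) = sqrt(59)*((83 + 21)*317) = sqrt(59)*(104*317) = sqrt(59)*32968 = 32968*sqrt(59)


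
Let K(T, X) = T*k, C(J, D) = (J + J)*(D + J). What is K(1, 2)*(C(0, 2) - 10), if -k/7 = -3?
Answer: -210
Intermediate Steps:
C(J, D) = 2*J*(D + J) (C(J, D) = (2*J)*(D + J) = 2*J*(D + J))
k = 21 (k = -7*(-3) = 21)
K(T, X) = 21*T (K(T, X) = T*21 = 21*T)
K(1, 2)*(C(0, 2) - 10) = (21*1)*(2*0*(2 + 0) - 10) = 21*(2*0*2 - 10) = 21*(0 - 10) = 21*(-10) = -210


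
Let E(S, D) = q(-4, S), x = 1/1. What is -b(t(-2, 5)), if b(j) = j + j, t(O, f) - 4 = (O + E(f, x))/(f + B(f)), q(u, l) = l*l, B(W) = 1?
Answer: -47/3 ≈ -15.667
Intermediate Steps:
q(u, l) = l²
x = 1
E(S, D) = S²
t(O, f) = 4 + (O + f²)/(1 + f) (t(O, f) = 4 + (O + f²)/(f + 1) = 4 + (O + f²)/(1 + f))
b(j) = 2*j
-b(t(-2, 5)) = -2*(4 - 2 + 5² + 4*5)/(1 + 5) = -2*(4 - 2 + 25 + 20)/6 = -2*(⅙)*47 = -2*47/6 = -1*47/3 = -47/3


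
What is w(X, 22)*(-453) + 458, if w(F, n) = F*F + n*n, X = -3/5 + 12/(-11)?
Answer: -665769847/3025 ≈ -2.2009e+5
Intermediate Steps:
X = -93/55 (X = -3*⅕ + 12*(-1/11) = -⅗ - 12/11 = -93/55 ≈ -1.6909)
w(F, n) = F² + n²
w(X, 22)*(-453) + 458 = ((-93/55)² + 22²)*(-453) + 458 = (8649/3025 + 484)*(-453) + 458 = (1472749/3025)*(-453) + 458 = -667155297/3025 + 458 = -665769847/3025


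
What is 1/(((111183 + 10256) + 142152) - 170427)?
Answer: 1/93164 ≈ 1.0734e-5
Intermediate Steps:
1/(((111183 + 10256) + 142152) - 170427) = 1/((121439 + 142152) - 170427) = 1/(263591 - 170427) = 1/93164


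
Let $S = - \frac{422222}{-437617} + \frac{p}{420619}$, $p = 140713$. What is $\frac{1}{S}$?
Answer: $\frac{184070024923}{239172996339} \approx 0.76961$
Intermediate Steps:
$S = \frac{239172996339}{184070024923}$ ($S = - \frac{422222}{-437617} + \frac{140713}{420619} = \left(-422222\right) \left(- \frac{1}{437617}\right) + 140713 \cdot \frac{1}{420619} = \frac{422222}{437617} + \frac{140713}{420619} = \frac{239172996339}{184070024923} \approx 1.2994$)
$\frac{1}{S} = \frac{1}{\frac{239172996339}{184070024923}} = \frac{184070024923}{239172996339}$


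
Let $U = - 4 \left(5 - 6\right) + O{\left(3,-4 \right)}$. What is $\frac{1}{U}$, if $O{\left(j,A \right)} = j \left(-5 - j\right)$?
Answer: $- \frac{1}{20} \approx -0.05$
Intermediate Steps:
$U = -20$ ($U = - 4 \left(5 - 6\right) - 3 \left(5 + 3\right) = - 4 \left(5 - 6\right) - 3 \cdot 8 = \left(-4\right) \left(-1\right) - 24 = 4 - 24 = -20$)
$\frac{1}{U} = \frac{1}{-20} = - \frac{1}{20}$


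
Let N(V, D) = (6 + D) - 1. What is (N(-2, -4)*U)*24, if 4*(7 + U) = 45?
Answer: 102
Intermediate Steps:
U = 17/4 (U = -7 + (¼)*45 = -7 + 45/4 = 17/4 ≈ 4.2500)
N(V, D) = 5 + D
(N(-2, -4)*U)*24 = ((5 - 4)*(17/4))*24 = (1*(17/4))*24 = (17/4)*24 = 102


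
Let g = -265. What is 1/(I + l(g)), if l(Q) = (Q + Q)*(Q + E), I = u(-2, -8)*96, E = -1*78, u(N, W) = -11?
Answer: 1/180734 ≈ 5.5330e-6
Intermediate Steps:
E = -78
I = -1056 (I = -11*96 = -1056)
l(Q) = 2*Q*(-78 + Q) (l(Q) = (Q + Q)*(Q - 78) = (2*Q)*(-78 + Q) = 2*Q*(-78 + Q))
1/(I + l(g)) = 1/(-1056 + 2*(-265)*(-78 - 265)) = 1/(-1056 + 2*(-265)*(-343)) = 1/(-1056 + 181790) = 1/180734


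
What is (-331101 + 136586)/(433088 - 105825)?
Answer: -194515/327263 ≈ -0.59437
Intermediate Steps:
(-331101 + 136586)/(433088 - 105825) = -194515/327263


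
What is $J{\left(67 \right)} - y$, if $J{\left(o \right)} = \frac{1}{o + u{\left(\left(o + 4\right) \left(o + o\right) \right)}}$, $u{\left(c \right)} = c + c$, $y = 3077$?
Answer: $- \frac{58755314}{19095} \approx -3077.0$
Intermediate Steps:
$u{\left(c \right)} = 2 c$
$J{\left(o \right)} = \frac{1}{o + 4 o \left(4 + o\right)}$ ($J{\left(o \right)} = \frac{1}{o + 2 \left(o + 4\right) \left(o + o\right)} = \frac{1}{o + 2 \left(4 + o\right) 2 o} = \frac{1}{o + 2 \cdot 2 o \left(4 + o\right)} = \frac{1}{o + 4 o \left(4 + o\right)}$)
$J{\left(67 \right)} - y = \frac{1}{67 \left(17 + 4 \cdot 67\right)} - 3077 = \frac{1}{67 \left(17 + 268\right)} - 3077 = \frac{1}{67 \cdot 285} - 3077 = \frac{1}{67} \cdot \frac{1}{285} - 3077 = \frac{1}{19095} - 3077 = - \frac{58755314}{19095}$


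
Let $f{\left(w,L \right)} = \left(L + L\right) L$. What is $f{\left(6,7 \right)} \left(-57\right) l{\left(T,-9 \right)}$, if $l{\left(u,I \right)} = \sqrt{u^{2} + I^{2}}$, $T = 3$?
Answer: $- 16758 \sqrt{10} \approx -52993.0$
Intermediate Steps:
$f{\left(w,L \right)} = 2 L^{2}$ ($f{\left(w,L \right)} = 2 L L = 2 L^{2}$)
$l{\left(u,I \right)} = \sqrt{I^{2} + u^{2}}$
$f{\left(6,7 \right)} \left(-57\right) l{\left(T,-9 \right)} = 2 \cdot 7^{2} \left(-57\right) \sqrt{\left(-9\right)^{2} + 3^{2}} = 2 \cdot 49 \left(-57\right) \sqrt{81 + 9} = 98 \left(-57\right) \sqrt{90} = - 5586 \cdot 3 \sqrt{10} = - 16758 \sqrt{10}$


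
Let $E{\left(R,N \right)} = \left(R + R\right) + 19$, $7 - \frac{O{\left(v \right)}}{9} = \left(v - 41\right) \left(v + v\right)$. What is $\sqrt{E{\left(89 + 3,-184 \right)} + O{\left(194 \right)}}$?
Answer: $i \sqrt{534010} \approx 730.76 i$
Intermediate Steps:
$O{\left(v \right)} = 63 - 18 v \left(-41 + v\right)$ ($O{\left(v \right)} = 63 - 9 \left(v - 41\right) \left(v + v\right) = 63 - 9 \left(-41 + v\right) 2 v = 63 - 9 \cdot 2 v \left(-41 + v\right) = 63 - 18 v \left(-41 + v\right)$)
$E{\left(R,N \right)} = 19 + 2 R$ ($E{\left(R,N \right)} = 2 R + 19 = 19 + 2 R$)
$\sqrt{E{\left(89 + 3,-184 \right)} + O{\left(194 \right)}} = \sqrt{\left(19 + 2 \left(89 + 3\right)\right) + \left(63 - 18 \cdot 194^{2} + 738 \cdot 194\right)} = \sqrt{\left(19 + 2 \cdot 92\right) + \left(63 - 677448 + 143172\right)} = \sqrt{\left(19 + 184\right) + \left(63 - 677448 + 143172\right)} = \sqrt{203 - 534213} = \sqrt{-534010} = i \sqrt{534010}$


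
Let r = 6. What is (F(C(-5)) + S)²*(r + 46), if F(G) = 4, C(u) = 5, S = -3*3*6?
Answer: 130000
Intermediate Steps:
S = -54 (S = -9*6 = -54)
(F(C(-5)) + S)²*(r + 46) = (4 - 54)²*(6 + 46) = (-50)²*52 = 2500*52 = 130000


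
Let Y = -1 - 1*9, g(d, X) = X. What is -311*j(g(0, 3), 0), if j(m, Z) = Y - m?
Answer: 4043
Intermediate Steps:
Y = -10 (Y = -1 - 9 = -10)
j(m, Z) = -10 - m
-311*j(g(0, 3), 0) = -311*(-10 - 1*3) = -311*(-10 - 3) = -311*(-13) = 4043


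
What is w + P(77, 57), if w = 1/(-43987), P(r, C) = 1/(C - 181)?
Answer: -44111/5454388 ≈ -0.0080872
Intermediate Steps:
P(r, C) = 1/(-181 + C)
w = -1/43987 ≈ -2.2734e-5
w + P(77, 57) = -1/43987 + 1/(-181 + 57) = -1/43987 + 1/(-124) = -1/43987 - 1/124 = -44111/5454388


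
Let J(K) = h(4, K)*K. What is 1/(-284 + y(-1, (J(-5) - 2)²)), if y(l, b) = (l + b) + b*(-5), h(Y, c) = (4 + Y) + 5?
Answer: -1/18241 ≈ -5.4822e-5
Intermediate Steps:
h(Y, c) = 9 + Y
J(K) = 13*K (J(K) = (9 + 4)*K = 13*K)
y(l, b) = l - 4*b (y(l, b) = (b + l) - 5*b = l - 4*b)
1/(-284 + y(-1, (J(-5) - 2)²)) = 1/(-284 + (-1 - 4*(13*(-5) - 2)²)) = 1/(-284 + (-1 - 4*(-65 - 2)²)) = 1/(-284 + (-1 - 4*(-67)²)) = 1/(-284 + (-1 - 4*4489)) = 1/(-284 + (-1 - 17956)) = 1/(-284 - 17957) = 1/(-18241) = -1/18241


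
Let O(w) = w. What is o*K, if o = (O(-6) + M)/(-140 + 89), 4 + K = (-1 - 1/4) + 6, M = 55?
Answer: -49/68 ≈ -0.72059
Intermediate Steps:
K = ¾ (K = -4 + ((-1 - 1/4) + 6) = -4 + ((-1 - 1*¼) + 6) = -4 + ((-1 - ¼) + 6) = -4 + (-5/4 + 6) = -4 + 19/4 = ¾ ≈ 0.75000)
o = -49/51 (o = (-6 + 55)/(-140 + 89) = 49/(-51) = 49*(-1/51) = -49/51 ≈ -0.96078)
o*K = -49/51*¾ = -49/68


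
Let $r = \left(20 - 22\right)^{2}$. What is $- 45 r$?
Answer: $-180$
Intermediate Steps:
$r = 4$ ($r = \left(-2\right)^{2} = 4$)
$- 45 r = \left(-45\right) 4 = -180$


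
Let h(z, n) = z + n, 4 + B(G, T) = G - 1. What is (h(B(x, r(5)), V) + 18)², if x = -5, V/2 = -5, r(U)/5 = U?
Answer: 4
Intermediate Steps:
r(U) = 5*U
V = -10 (V = 2*(-5) = -10)
B(G, T) = -5 + G (B(G, T) = -4 + (G - 1) = -4 + (-1 + G) = -5 + G)
h(z, n) = n + z
(h(B(x, r(5)), V) + 18)² = ((-10 + (-5 - 5)) + 18)² = ((-10 - 10) + 18)² = (-20 + 18)² = (-2)² = 4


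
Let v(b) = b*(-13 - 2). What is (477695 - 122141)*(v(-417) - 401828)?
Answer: -140647562442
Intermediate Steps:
v(b) = -15*b (v(b) = b*(-15) = -15*b)
(477695 - 122141)*(v(-417) - 401828) = (477695 - 122141)*(-15*(-417) - 401828) = 355554*(6255 - 401828) = 355554*(-395573) = -140647562442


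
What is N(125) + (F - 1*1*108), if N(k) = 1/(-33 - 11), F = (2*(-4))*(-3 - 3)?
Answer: -2641/44 ≈ -60.023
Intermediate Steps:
F = 48 (F = -8*(-6) = 48)
N(k) = -1/44 (N(k) = 1/(-44) = -1/44)
N(125) + (F - 1*1*108) = -1/44 + (48 - 1*1*108) = -1/44 + (48 - 1*108) = -1/44 + (48 - 108) = -1/44 - 60 = -2641/44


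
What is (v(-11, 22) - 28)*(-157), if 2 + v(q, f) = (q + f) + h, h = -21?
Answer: 6280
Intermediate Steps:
v(q, f) = -23 + f + q (v(q, f) = -2 + ((q + f) - 21) = -2 + ((f + q) - 21) = -2 + (-21 + f + q) = -23 + f + q)
(v(-11, 22) - 28)*(-157) = ((-23 + 22 - 11) - 28)*(-157) = (-12 - 28)*(-157) = -40*(-157) = 6280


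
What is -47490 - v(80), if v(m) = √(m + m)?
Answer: -47490 - 4*√10 ≈ -47503.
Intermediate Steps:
v(m) = √2*√m (v(m) = √(2*m) = √2*√m)
-47490 - v(80) = -47490 - √2*√80 = -47490 - √2*4*√5 = -47490 - 4*√10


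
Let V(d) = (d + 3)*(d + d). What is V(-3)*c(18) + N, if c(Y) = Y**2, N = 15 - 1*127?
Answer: -112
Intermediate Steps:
N = -112 (N = 15 - 127 = -112)
V(d) = 2*d*(3 + d) (V(d) = (3 + d)*(2*d) = 2*d*(3 + d))
V(-3)*c(18) + N = (2*(-3)*(3 - 3))*18**2 - 112 = (2*(-3)*0)*324 - 112 = 0*324 - 112 = 0 - 112 = -112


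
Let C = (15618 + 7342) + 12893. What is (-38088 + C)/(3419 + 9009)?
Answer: -2235/12428 ≈ -0.17984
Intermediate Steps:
C = 35853 (C = 22960 + 12893 = 35853)
(-38088 + C)/(3419 + 9009) = (-38088 + 35853)/(3419 + 9009) = -2235/12428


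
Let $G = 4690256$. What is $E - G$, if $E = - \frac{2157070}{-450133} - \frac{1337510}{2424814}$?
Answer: $- \frac{2559678632962750461}{545744400131} \approx -4.6902 \cdot 10^{6}$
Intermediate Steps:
$E = \frac{2314218073075}{545744400131}$ ($E = \left(-2157070\right) \left(- \frac{1}{450133}\right) - \frac{668755}{1212407} = \frac{2157070}{450133} - \frac{668755}{1212407} = \frac{2314218073075}{545744400131} \approx 4.2405$)
$E - G = \frac{2314218073075}{545744400131} - 4690256 = - \frac{2559678632962750461}{545744400131}$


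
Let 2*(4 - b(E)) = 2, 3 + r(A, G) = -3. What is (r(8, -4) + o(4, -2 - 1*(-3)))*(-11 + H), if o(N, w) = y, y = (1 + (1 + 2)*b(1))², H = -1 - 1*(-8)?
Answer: -376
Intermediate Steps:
r(A, G) = -6 (r(A, G) = -3 - 3 = -6)
b(E) = 3 (b(E) = 4 - ½*2 = 4 - 1 = 3)
H = 7 (H = -1 + 8 = 7)
y = 100 (y = (1 + (1 + 2)*3)² = (1 + 3*3)² = (1 + 9)² = 10² = 100)
o(N, w) = 100
(r(8, -4) + o(4, -2 - 1*(-3)))*(-11 + H) = (-6 + 100)*(-11 + 7) = 94*(-4) = -376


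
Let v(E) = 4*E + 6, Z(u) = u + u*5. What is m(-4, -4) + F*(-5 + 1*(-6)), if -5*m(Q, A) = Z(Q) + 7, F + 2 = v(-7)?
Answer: 1337/5 ≈ 267.40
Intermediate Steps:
Z(u) = 6*u (Z(u) = u + 5*u = 6*u)
v(E) = 6 + 4*E
F = -24 (F = -2 + (6 + 4*(-7)) = -2 + (6 - 28) = -2 - 22 = -24)
m(Q, A) = -7/5 - 6*Q/5 (m(Q, A) = -(6*Q + 7)/5 = -(7 + 6*Q)/5 = -7/5 - 6*Q/5)
m(-4, -4) + F*(-5 + 1*(-6)) = (-7/5 - 6/5*(-4)) - 24*(-5 + 1*(-6)) = (-7/5 + 24/5) - 24*(-5 - 6) = 17/5 - 24*(-11) = 17/5 + 264 = 1337/5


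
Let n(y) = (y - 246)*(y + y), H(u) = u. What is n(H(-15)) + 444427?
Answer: 452257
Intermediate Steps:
n(y) = 2*y*(-246 + y) (n(y) = (-246 + y)*(2*y) = 2*y*(-246 + y))
n(H(-15)) + 444427 = 2*(-15)*(-246 - 15) + 444427 = 2*(-15)*(-261) + 444427 = 7830 + 444427 = 452257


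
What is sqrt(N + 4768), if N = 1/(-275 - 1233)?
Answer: sqrt(2710683911)/754 ≈ 69.051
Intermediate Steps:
N = -1/1508 (N = 1/(-1508) = -1/1508 ≈ -0.00066313)
sqrt(N + 4768) = sqrt(-1/1508 + 4768) = sqrt(7190143/1508) = sqrt(2710683911)/754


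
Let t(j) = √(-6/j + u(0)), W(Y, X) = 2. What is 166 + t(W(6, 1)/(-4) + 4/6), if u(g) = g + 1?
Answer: 166 + I*√35 ≈ 166.0 + 5.9161*I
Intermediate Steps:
u(g) = 1 + g
t(j) = √(1 - 6/j) (t(j) = √(-6/j + (1 + 0)) = √(-6/j + 1) = √(1 - 6/j))
166 + t(W(6, 1)/(-4) + 4/6) = 166 + √((-6 + (2/(-4) + 4/6))/(2/(-4) + 4/6)) = 166 + √((-6 + (2*(-¼) + 4*(⅙)))/(2*(-¼) + 4*(⅙))) = 166 + √((-6 + (-½ + ⅔))/(-½ + ⅔)) = 166 + √((-6 + ⅙)/(⅙)) = 166 + √(6*(-35/6)) = 166 + √(-35) = 166 + I*√35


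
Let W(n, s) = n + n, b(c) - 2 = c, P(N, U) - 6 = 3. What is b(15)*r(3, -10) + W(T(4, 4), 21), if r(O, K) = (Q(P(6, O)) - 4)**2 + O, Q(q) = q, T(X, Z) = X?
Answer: 484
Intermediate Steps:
P(N, U) = 9 (P(N, U) = 6 + 3 = 9)
b(c) = 2 + c
W(n, s) = 2*n
r(O, K) = 25 + O (r(O, K) = (9 - 4)**2 + O = 5**2 + O = 25 + O)
b(15)*r(3, -10) + W(T(4, 4), 21) = (2 + 15)*(25 + 3) + 2*4 = 17*28 + 8 = 476 + 8 = 484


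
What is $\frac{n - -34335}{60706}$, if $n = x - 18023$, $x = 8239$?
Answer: $\frac{24551}{60706} \approx 0.40442$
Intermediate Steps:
$n = -9784$ ($n = 8239 - 18023 = -9784$)
$\frac{n - -34335}{60706} = \frac{-9784 - -34335}{60706} = \left(-9784 + 34335\right) \frac{1}{60706} = 24551 \cdot \frac{1}{60706} = \frac{24551}{60706}$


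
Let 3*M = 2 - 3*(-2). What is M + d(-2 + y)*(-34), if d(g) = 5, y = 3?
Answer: -502/3 ≈ -167.33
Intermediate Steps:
M = 8/3 (M = (2 - 3*(-2))/3 = (2 + 6)/3 = (⅓)*8 = 8/3 ≈ 2.6667)
M + d(-2 + y)*(-34) = 8/3 + 5*(-34) = 8/3 - 170 = -502/3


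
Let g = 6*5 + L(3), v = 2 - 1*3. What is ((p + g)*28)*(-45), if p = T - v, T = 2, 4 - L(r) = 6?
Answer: -39060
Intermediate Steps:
v = -1 (v = 2 - 3 = -1)
L(r) = -2 (L(r) = 4 - 1*6 = 4 - 6 = -2)
p = 3 (p = 2 - 1*(-1) = 2 + 1 = 3)
g = 28 (g = 6*5 - 2 = 30 - 2 = 28)
((p + g)*28)*(-45) = ((3 + 28)*28)*(-45) = (31*28)*(-45) = 868*(-45) = -39060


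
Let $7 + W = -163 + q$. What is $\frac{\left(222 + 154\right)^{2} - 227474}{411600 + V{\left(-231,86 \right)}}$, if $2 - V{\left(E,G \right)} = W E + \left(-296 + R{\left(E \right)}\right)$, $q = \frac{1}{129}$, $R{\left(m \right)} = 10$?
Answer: $- \frac{3702214}{16022651} \approx -0.23106$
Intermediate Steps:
$q = \frac{1}{129} \approx 0.0077519$
$W = - \frac{21929}{129}$ ($W = -7 + \left(-163 + \frac{1}{129}\right) = -7 - \frac{21026}{129} = - \frac{21929}{129} \approx -169.99$)
$V{\left(E,G \right)} = 288 + \frac{21929 E}{129}$ ($V{\left(E,G \right)} = 2 - \left(- \frac{21929 E}{129} + \left(-296 + 10\right)\right) = 2 - \left(- \frac{21929 E}{129} - 286\right) = 2 - \left(-286 - \frac{21929 E}{129}\right) = 2 + \left(286 + \frac{21929 E}{129}\right) = 288 + \frac{21929 E}{129}$)
$\frac{\left(222 + 154\right)^{2} - 227474}{411600 + V{\left(-231,86 \right)}} = \frac{\left(222 + 154\right)^{2} - 227474}{411600 + \left(288 + \frac{21929}{129} \left(-231\right)\right)} = \frac{376^{2} - 227474}{411600 + \left(288 - \frac{1688533}{43}\right)} = \frac{141376 - 227474}{411600 - \frac{1676149}{43}} = - \frac{86098}{\frac{16022651}{43}} = \left(-86098\right) \frac{43}{16022651} = - \frac{3702214}{16022651}$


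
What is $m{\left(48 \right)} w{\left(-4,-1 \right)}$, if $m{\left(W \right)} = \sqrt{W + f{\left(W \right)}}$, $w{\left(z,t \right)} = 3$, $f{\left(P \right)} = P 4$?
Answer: $12 \sqrt{15} \approx 46.476$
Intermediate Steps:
$f{\left(P \right)} = 4 P$
$m{\left(W \right)} = \sqrt{5} \sqrt{W}$ ($m{\left(W \right)} = \sqrt{W + 4 W} = \sqrt{5 W} = \sqrt{5} \sqrt{W}$)
$m{\left(48 \right)} w{\left(-4,-1 \right)} = \sqrt{5} \sqrt{48} \cdot 3 = \sqrt{5} \cdot 4 \sqrt{3} \cdot 3 = 4 \sqrt{15} \cdot 3 = 12 \sqrt{15}$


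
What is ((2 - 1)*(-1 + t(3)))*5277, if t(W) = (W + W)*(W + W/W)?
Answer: 121371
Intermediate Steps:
t(W) = 2*W*(1 + W) (t(W) = (2*W)*(W + 1) = (2*W)*(1 + W) = 2*W*(1 + W))
((2 - 1)*(-1 + t(3)))*5277 = ((2 - 1)*(-1 + 2*3*(1 + 3)))*5277 = (1*(-1 + 2*3*4))*5277 = (1*(-1 + 24))*5277 = (1*23)*5277 = 23*5277 = 121371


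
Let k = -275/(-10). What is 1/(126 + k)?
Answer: 2/307 ≈ 0.0065147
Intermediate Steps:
k = 55/2 (k = -275*(-⅒) = 55/2 ≈ 27.500)
1/(126 + k) = 1/(126 + 55/2) = 1/(307/2) = 2/307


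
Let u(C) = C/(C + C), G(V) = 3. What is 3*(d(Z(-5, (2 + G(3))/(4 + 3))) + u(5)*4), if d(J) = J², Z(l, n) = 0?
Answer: 6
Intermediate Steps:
u(C) = ½ (u(C) = C/((2*C)) = C*(1/(2*C)) = ½)
3*(d(Z(-5, (2 + G(3))/(4 + 3))) + u(5)*4) = 3*(0² + (½)*4) = 3*(0 + 2) = 3*2 = 6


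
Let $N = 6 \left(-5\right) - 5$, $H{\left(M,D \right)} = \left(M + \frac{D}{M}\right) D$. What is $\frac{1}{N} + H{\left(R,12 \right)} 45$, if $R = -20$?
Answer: $- \frac{389341}{35} \approx -11124.0$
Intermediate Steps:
$H{\left(M,D \right)} = D \left(M + \frac{D}{M}\right)$
$N = -35$ ($N = -30 - 5 = -35$)
$\frac{1}{N} + H{\left(R,12 \right)} 45 = \frac{1}{-35} + \frac{12 \left(12 + \left(-20\right)^{2}\right)}{-20} \cdot 45 = - \frac{1}{35} + 12 \left(- \frac{1}{20}\right) \left(12 + 400\right) 45 = - \frac{1}{35} + 12 \left(- \frac{1}{20}\right) 412 \cdot 45 = - \frac{1}{35} - 11124 = - \frac{389341}{35}$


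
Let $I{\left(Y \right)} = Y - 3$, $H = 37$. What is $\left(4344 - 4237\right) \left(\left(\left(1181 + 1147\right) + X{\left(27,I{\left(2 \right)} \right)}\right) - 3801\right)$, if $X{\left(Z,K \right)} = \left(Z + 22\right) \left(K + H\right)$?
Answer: $31137$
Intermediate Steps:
$I{\left(Y \right)} = -3 + Y$ ($I{\left(Y \right)} = Y - 3 = -3 + Y$)
$X{\left(Z,K \right)} = \left(22 + Z\right) \left(37 + K\right)$ ($X{\left(Z,K \right)} = \left(Z + 22\right) \left(K + 37\right) = \left(22 + Z\right) \left(37 + K\right)$)
$\left(4344 - 4237\right) \left(\left(\left(1181 + 1147\right) + X{\left(27,I{\left(2 \right)} \right)}\right) - 3801\right) = \left(4344 - 4237\right) \left(\left(\left(1181 + 1147\right) + \left(814 + 22 \left(-3 + 2\right) + 37 \cdot 27 + \left(-3 + 2\right) 27\right)\right) - 3801\right) = 107 \left(\left(2328 + \left(814 + 22 \left(-1\right) + 999 - 27\right)\right) - 3801\right) = 107 \left(\left(2328 + \left(814 - 22 + 999 - 27\right)\right) - 3801\right) = 107 \left(\left(2328 + 1764\right) - 3801\right) = 107 \left(4092 - 3801\right) = 107 \cdot 291 = 31137$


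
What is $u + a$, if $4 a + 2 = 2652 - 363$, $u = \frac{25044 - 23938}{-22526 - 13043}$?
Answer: $\frac{81341879}{142276} \approx 571.72$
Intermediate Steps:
$u = - \frac{1106}{35569}$ ($u = \frac{1106}{-35569} = 1106 \left(- \frac{1}{35569}\right) = - \frac{1106}{35569} \approx -0.031094$)
$a = \frac{2287}{4}$ ($a = - \frac{1}{2} + \frac{2652 - 363}{4} = - \frac{1}{2} + \frac{1}{4} \cdot 2289 = - \frac{1}{2} + \frac{2289}{4} = \frac{2287}{4} \approx 571.75$)
$u + a = - \frac{1106}{35569} + \frac{2287}{4} = \frac{81341879}{142276}$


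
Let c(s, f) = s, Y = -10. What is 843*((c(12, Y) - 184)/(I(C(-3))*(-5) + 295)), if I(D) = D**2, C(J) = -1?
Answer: -72498/145 ≈ -499.99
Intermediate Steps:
843*((c(12, Y) - 184)/(I(C(-3))*(-5) + 295)) = 843*((12 - 184)/((-1)**2*(-5) + 295)) = 843*(-172/(1*(-5) + 295)) = 843*(-172/(-5 + 295)) = 843*(-172/290) = 843*(-172*1/290) = 843*(-86/145) = -72498/145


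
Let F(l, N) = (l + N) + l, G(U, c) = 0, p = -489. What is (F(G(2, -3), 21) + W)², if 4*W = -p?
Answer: 328329/16 ≈ 20521.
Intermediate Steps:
W = 489/4 (W = (-1*(-489))/4 = (¼)*489 = 489/4 ≈ 122.25)
F(l, N) = N + 2*l (F(l, N) = (N + l) + l = N + 2*l)
(F(G(2, -3), 21) + W)² = ((21 + 2*0) + 489/4)² = ((21 + 0) + 489/4)² = (21 + 489/4)² = (573/4)² = 328329/16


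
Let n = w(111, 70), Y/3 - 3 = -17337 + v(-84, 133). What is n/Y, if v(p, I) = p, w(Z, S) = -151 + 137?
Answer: 7/26127 ≈ 0.00026792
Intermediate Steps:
w(Z, S) = -14
Y = -52254 (Y = 9 + 3*(-17337 - 84) = 9 + 3*(-17421) = 9 - 52263 = -52254)
n = -14
n/Y = -14/(-52254) = -14*(-1/52254) = 7/26127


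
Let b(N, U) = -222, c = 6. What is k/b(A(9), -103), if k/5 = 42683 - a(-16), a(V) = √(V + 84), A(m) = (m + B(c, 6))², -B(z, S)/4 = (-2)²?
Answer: -213415/222 + 5*√17/111 ≈ -961.14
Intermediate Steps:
B(z, S) = -16 (B(z, S) = -4*(-2)² = -4*4 = -16)
A(m) = (-16 + m)² (A(m) = (m - 16)² = (-16 + m)²)
a(V) = √(84 + V)
k = 213415 - 10*√17 (k = 5*(42683 - √(84 - 16)) = 5*(42683 - √68) = 5*(42683 - 2*√17) = 213415 - 10*√17 ≈ 2.1337e+5)
k/b(A(9), -103) = (213415 - 10*√17)/(-222) = (213415 - 10*√17)*(-1/222) = -213415/222 + 5*√17/111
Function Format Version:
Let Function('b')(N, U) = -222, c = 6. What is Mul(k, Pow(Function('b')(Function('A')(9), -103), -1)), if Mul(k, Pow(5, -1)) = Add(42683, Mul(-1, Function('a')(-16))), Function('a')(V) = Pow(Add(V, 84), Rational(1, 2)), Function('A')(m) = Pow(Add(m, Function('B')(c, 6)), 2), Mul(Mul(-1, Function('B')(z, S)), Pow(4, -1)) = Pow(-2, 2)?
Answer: Add(Rational(-213415, 222), Mul(Rational(5, 111), Pow(17, Rational(1, 2)))) ≈ -961.14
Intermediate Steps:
Function('B')(z, S) = -16 (Function('B')(z, S) = Mul(-4, Pow(-2, 2)) = Mul(-4, 4) = -16)
Function('A')(m) = Pow(Add(-16, m), 2) (Function('A')(m) = Pow(Add(m, -16), 2) = Pow(Add(-16, m), 2))
Function('a')(V) = Pow(Add(84, V), Rational(1, 2))
k = Add(213415, Mul(-10, Pow(17, Rational(1, 2)))) (k = Mul(5, Add(42683, Mul(-1, Pow(Add(84, -16), Rational(1, 2))))) = Mul(5, Add(42683, Mul(-1, Pow(68, Rational(1, 2))))) = Mul(5, Add(42683, Mul(-1, Mul(2, Pow(17, Rational(1, 2)))))) = Mul(5, Add(42683, Mul(-2, Pow(17, Rational(1, 2))))) = Add(213415, Mul(-10, Pow(17, Rational(1, 2)))) ≈ 2.1337e+5)
Mul(k, Pow(Function('b')(Function('A')(9), -103), -1)) = Mul(Add(213415, Mul(-10, Pow(17, Rational(1, 2)))), Pow(-222, -1)) = Mul(Add(213415, Mul(-10, Pow(17, Rational(1, 2)))), Rational(-1, 222)) = Add(Rational(-213415, 222), Mul(Rational(5, 111), Pow(17, Rational(1, 2))))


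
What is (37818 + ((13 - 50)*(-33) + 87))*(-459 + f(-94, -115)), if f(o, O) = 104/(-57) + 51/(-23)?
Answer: -7917120016/437 ≈ -1.8117e+7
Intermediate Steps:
f(o, O) = -5299/1311 (f(o, O) = 104*(-1/57) + 51*(-1/23) = -104/57 - 51/23 = -5299/1311)
(37818 + ((13 - 50)*(-33) + 87))*(-459 + f(-94, -115)) = (37818 + ((13 - 50)*(-33) + 87))*(-459 - 5299/1311) = (37818 + (-37*(-33) + 87))*(-607048/1311) = (37818 + (1221 + 87))*(-607048/1311) = (37818 + 1308)*(-607048/1311) = 39126*(-607048/1311) = -7917120016/437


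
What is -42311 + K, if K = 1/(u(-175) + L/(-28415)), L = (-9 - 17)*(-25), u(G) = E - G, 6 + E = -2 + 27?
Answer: -46642456009/1102372 ≈ -42311.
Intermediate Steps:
E = 19 (E = -6 + (-2 + 27) = -6 + 25 = 19)
u(G) = 19 - G
L = 650 (L = -26*(-25) = 650)
K = 5683/1102372 (K = 1/((19 - 1*(-175)) + 650/(-28415)) = 1/((19 + 175) + 650*(-1/28415)) = 1/(194 - 130/5683) = 1/(1102372/5683) = 5683/1102372 ≈ 0.0051553)
-42311 + K = -42311 + 5683/1102372 = -46642456009/1102372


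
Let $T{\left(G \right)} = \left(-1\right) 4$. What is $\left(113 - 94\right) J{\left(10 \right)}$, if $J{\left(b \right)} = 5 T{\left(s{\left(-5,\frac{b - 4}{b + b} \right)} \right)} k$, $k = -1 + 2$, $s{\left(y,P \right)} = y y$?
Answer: $-380$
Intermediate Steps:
$s{\left(y,P \right)} = y^{2}$
$k = 1$
$T{\left(G \right)} = -4$
$J{\left(b \right)} = -20$ ($J{\left(b \right)} = 5 \left(-4\right) 1 = \left(-20\right) 1 = -20$)
$\left(113 - 94\right) J{\left(10 \right)} = \left(113 - 94\right) \left(-20\right) = 19 \left(-20\right) = -380$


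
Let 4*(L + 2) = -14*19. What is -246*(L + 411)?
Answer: -84255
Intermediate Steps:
L = -137/2 (L = -2 + (-14*19)/4 = -2 + (¼)*(-266) = -2 - 133/2 = -137/2 ≈ -68.500)
-246*(L + 411) = -246*(-137/2 + 411) = -246*685/2 = -84255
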